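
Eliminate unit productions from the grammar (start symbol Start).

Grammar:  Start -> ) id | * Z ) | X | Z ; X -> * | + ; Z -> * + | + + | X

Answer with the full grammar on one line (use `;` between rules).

Unit pairs: Start ⇒* {X, Z}; Z ⇒* {X}.
For every A with A ⇒* B via unit rules, add B's non-unit alternatives to A; then delete every rule of the form X → Y.

Start -> * + | + + | ) id | * Z ) | * | +; X -> * | +; Z -> * + | + + | * | +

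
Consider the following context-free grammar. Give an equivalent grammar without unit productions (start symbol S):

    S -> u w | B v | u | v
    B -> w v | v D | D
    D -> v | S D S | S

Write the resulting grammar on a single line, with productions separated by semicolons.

Unit pairs: B ⇒* {D, S}; D ⇒* {S}.
For every A with A ⇒* B via unit rules, add B's non-unit alternatives to A; then delete every rule of the form X → Y.

S -> u w | B v | u | v; B -> w v | v D | u w | B v | u | v | S D S; D -> u w | B v | u | v | S D S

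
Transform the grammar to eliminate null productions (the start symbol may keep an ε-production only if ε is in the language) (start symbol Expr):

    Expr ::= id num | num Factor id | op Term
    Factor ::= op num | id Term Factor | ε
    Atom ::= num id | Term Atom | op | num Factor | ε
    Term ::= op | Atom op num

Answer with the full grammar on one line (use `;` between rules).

Expr ::= id num | num Factor id | num id | op Term; Factor ::= op num | id Term Factor | id Term; Atom ::= num id | Term Atom | Term | op | num Factor | num; Term ::= op | Atom op num | op num

Nullable set = {Atom, Factor}.
ε ∉ L(G), so no ε-production is kept.
Expand every rule over subsets of its nullable positions: Expr → num Factor id gives num Factor id | num id. Factor → id Term Factor gives id Term Factor | id Term. Atom → Term Atom gives Term Atom | Term. Atom → num Factor gives num Factor | num.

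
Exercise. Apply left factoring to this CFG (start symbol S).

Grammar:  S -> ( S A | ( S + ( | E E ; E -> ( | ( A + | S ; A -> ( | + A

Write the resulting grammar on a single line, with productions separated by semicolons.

S has alternatives sharing prefix '( S': factor to S → ( S S' with S' → A | + (.
E has alternatives sharing prefix '(': factor to E → ( E' with E' → ε | A +.

S -> E E | ( S S'; E -> S | ( E'; A -> ( | + A; S' -> A | + (; E' -> epsilon | A +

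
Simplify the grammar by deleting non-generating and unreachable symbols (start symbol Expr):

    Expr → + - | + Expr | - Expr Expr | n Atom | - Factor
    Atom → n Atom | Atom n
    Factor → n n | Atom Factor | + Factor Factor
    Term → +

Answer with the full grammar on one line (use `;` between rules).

Expr → + - | + Expr | - Expr Expr | - Factor; Factor → n n | + Factor Factor

Generating nonterminals: {Expr, Factor, Term}.
Reachable from Expr after that: {Expr, Factor}.
Removed useless symbols: {Atom, Term} and every production mentioning them.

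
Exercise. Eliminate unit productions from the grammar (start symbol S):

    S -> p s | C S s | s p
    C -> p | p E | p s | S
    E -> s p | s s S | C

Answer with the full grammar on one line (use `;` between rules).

S -> p s | C S s | s p; C -> p | p E | p s | C S s | s p; E -> s p | s s S | p | p E | p s | C S s

Unit pairs: C ⇒* {S}; E ⇒* {C, S}.
For each unit pair (A, B), copy every non-unit production of B to A, then drop all unit productions.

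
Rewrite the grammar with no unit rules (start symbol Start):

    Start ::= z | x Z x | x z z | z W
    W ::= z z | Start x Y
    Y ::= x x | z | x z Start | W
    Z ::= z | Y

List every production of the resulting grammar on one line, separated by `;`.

Unit pairs: Y ⇒* {W}; Z ⇒* {W, Y}.
For each unit pair (A, B), copy every non-unit production of B to A, then drop all unit productions.

Start ::= z | x Z x | x z z | z W; W ::= z z | Start x Y; Y ::= z z | Start x Y | x x | z | x z Start; Z ::= z | z z | Start x Y | x x | x z Start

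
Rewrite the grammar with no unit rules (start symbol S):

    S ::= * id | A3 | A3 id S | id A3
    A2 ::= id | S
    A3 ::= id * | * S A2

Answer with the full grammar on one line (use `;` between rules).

S ::= * id | A3 id S | id A3 | id * | * S A2; A2 ::= id | * id | A3 id S | id A3 | id * | * S A2; A3 ::= id * | * S A2

Unit pairs: A2 ⇒* {A3, S}; S ⇒* {A3}.
For each unit pair (A, B), copy every non-unit production of B to A, then drop all unit productions.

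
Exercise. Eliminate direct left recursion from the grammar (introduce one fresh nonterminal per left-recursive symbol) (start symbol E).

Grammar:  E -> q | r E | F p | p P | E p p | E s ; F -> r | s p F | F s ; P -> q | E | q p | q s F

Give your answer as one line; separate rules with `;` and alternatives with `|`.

Left recursion appears on E, F.
For E: α = {p p, s}, β = {q, r E, F p, p P}. Rewrite as E → β E' and E' → α E' | ε.
For F: α = {s}, β = {r, s p F}. Rewrite as F → β F' and F' → α F' | ε.

E -> q E' | r E E' | F p E' | p P E'; F -> r F' | s p F F'; P -> q | E | q p | q s F; E' -> p p E' | s E' | ε; F' -> s F' | ε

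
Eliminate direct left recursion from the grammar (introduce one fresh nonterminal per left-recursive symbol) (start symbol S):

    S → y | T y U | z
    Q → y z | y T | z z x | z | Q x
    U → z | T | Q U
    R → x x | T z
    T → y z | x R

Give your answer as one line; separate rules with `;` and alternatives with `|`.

S → y | T y U | z; Q → y z Q' | y T Q' | z z x Q' | z Q'; U → z | T | Q U; R → x x | T z; T → y z | x R; Q' → x Q' | eps

Directly left-recursive nonterminal: Q.
For Q: α = {x}, β = {y z, y T, z z x, z}. Rewrite as Q → β Q' and Q' → α Q' | ε.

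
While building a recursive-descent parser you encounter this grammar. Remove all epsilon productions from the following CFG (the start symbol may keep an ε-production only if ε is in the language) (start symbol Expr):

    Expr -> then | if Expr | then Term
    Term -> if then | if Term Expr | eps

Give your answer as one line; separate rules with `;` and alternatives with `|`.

Nullable nonterminals: {Term}.
ε ∉ L(G), so no ε-production is kept.
Expand every rule over subsets of its nullable positions: Term → if Term Expr gives if Term Expr | if Expr.

Expr -> then | if Expr | then Term; Term -> if then | if Term Expr | if Expr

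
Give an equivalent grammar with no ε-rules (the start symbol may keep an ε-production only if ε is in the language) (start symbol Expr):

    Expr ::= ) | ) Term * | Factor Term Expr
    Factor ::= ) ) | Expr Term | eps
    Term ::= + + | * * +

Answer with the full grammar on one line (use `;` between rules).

Expr ::= ) | ) Term * | Factor Term Expr | Term Expr; Factor ::= ) ) | Expr Term; Term ::= + + | * * +

Nullable nonterminals: {Factor}.
ε ∉ L(G), so no ε-production is kept.
Add the nullable-subset variants: Expr → Factor Term Expr gives Factor Term Expr | Term Expr.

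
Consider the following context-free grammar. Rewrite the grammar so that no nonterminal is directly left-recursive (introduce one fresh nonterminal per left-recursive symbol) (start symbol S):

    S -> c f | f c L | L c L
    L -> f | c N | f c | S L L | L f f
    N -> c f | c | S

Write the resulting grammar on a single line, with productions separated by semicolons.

S -> c f | f c L | L c L; L -> f L' | c N L' | f c L' | S L L L'; N -> c f | c | S; L' -> f f L' | ε

L is directly left-recursive.
For L: α = {f f}, β = {f, c N, f c, S L L}. Rewrite as L → β L' and L' → α L' | ε.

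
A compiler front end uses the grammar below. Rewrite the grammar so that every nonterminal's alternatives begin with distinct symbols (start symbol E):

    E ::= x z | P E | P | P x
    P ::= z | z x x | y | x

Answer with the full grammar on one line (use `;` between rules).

E ::= x z | P E'; P ::= y | x | z P'; E' ::= E | ε | x; P' ::= ε | x x

E has alternatives sharing prefix 'P': factor to E → P E' with E' → E | ε | x.
P has alternatives sharing prefix 'z': factor to P → z P' with P' → ε | x x.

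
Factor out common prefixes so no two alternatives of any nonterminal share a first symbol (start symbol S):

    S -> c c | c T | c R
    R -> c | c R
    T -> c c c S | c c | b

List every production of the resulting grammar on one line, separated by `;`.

S -> c S'; R -> c R'; T -> b | c c T'; S' -> c | T | R; R' -> ε | R; T' -> c S | ε

S has alternatives sharing prefix 'c': factor to S → c S' with S' → c | T | R.
R has alternatives sharing prefix 'c': factor to R → c R' with R' → ε | R.
T has alternatives sharing prefix 'c c': factor to T → c c T' with T' → c S | ε.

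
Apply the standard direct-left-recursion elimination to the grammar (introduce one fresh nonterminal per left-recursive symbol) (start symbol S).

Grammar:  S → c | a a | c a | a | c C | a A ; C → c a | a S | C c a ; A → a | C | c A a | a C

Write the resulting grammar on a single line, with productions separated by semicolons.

S → c | a a | c a | a | c C | a A; C → c a C' | a S C'; A → a | C | c A a | a C; C' → c a C' | ε

Directly left-recursive nonterminal: C.
For C: α = {c a}, β = {c a, a S}. Rewrite as C → β C' and C' → α C' | ε.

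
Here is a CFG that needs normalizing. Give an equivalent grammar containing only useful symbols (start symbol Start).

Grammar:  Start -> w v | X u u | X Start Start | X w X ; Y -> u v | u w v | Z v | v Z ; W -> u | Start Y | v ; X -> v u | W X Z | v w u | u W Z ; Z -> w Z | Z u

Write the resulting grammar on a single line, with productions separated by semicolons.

Start -> w v | X u u | X Start Start | X w X; X -> v u | v w u

Generating nonterminals: {Start, W, X, Y}.
Reachable from Start after that: {Start, X}.
Removed useless symbols: {W, Y, Z} and every production mentioning them.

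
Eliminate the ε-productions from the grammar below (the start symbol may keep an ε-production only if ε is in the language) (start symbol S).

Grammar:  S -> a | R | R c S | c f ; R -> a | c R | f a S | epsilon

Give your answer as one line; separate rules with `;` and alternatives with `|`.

The nullable symbols are {R, S}.
ε ∈ L(G) since S is nullable, so keep S → ε.
Expand every rule over subsets of its nullable positions: S → R c S gives R c S | R c | c S | c. R → c R gives c R | c. R → f a S gives f a S | f a.

S -> a | R | R c S | R c | c S | c | c f | epsilon; R -> a | c R | c | f a S | f a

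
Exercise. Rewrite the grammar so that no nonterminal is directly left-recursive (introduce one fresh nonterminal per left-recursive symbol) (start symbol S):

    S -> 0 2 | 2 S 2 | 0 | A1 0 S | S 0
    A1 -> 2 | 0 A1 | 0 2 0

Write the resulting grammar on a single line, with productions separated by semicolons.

S is directly left-recursive.
For S: α = {0}, β = {0 2, 2 S 2, 0, A1 0 S}. Rewrite as S → β S' and S' → α S' | ε.

S -> 0 2 S' | 2 S 2 S' | 0 S' | A1 0 S S'; A1 -> 2 | 0 A1 | 0 2 0; S' -> 0 S' | eps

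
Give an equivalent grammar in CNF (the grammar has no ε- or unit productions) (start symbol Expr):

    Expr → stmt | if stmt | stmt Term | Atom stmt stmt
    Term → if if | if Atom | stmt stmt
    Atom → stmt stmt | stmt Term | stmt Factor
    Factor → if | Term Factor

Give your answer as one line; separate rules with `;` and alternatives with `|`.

Expr → stmt | X1 X2 | X2 Term | Atom Y1; Term → X1 X1 | X1 Atom | X2 X2; Atom → X2 X2 | X2 Term | X2 Factor; Factor → if | Term Factor; X1 → if; X2 → stmt; Y1 → X2 X2

Introduce a nonterminal for each terminal appearing in a rule of length ≥ 2: X1 → if, X2 → stmt.
Binarize each right-hand side of length ≥ 3 by chaining fresh nonterminals (Y1, Y2, …): affected rules were Expr → Atom X2 X2.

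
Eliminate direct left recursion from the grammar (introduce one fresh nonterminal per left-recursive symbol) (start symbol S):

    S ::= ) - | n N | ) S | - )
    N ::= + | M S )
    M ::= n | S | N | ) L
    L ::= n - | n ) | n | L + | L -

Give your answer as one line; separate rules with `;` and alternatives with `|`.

Directly left-recursive nonterminal: L.
For L: α = {+, -}, β = {n -, n ), n}. Rewrite as L → β L' and L' → α L' | ε.

S ::= ) - | n N | ) S | - ); N ::= + | M S ); M ::= n | S | N | ) L; L ::= n - L' | n ) L' | n L'; L' ::= + L' | - L' | eps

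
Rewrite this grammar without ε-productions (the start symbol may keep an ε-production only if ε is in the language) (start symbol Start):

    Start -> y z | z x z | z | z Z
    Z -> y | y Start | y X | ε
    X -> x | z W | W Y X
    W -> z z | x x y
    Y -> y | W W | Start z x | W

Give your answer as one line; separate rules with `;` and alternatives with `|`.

Start -> y z | z x z | z | z Z; Z -> y | y Start | y X; X -> x | z W | W Y X; W -> z z | x x y; Y -> y | W W | Start z x | W

Nullable nonterminals: {Z}.
ε ∉ L(G), so no ε-production is kept.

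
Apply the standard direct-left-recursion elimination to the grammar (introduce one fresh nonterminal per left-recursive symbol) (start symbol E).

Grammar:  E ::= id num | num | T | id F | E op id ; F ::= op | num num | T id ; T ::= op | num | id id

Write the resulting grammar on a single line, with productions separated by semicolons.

E ::= id num E' | num E' | T E' | id F E'; F ::= op | num num | T id; T ::= op | num | id id; E' ::= op id E' | ε

Directly left-recursive nonterminal: E.
For E: α = {op id}, β = {id num, num, T, id F}. Rewrite as E → β E' and E' → α E' | ε.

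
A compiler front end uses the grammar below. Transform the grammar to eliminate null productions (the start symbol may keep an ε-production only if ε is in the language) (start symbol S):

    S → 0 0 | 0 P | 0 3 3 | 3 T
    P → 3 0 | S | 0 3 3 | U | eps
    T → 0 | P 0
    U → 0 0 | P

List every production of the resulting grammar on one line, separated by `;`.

S → 0 0 | 0 P | 0 | 0 3 3 | 3 T; P → 3 0 | S | 0 3 3 | U; T → 0 | P 0; U → 0 0 | P

Nullable set = {P, U}.
ε ∉ L(G), so no ε-production is kept.
Add the nullable-subset variants: S → 0 P gives 0 P | 0.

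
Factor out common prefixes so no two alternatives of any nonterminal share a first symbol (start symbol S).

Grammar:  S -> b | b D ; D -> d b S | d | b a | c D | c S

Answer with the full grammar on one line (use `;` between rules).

S has alternatives sharing prefix 'b': factor to S → b S' with S' → ε | D.
D has alternatives sharing prefix 'd': factor to D → d D' with D' → b S | ε.
D has alternatives sharing prefix 'c': factor to D → c D'' with D'' → D | S.

S -> b S'; D -> b a | d D' | c D''; S' -> ε | D; D' -> b S | ε; D'' -> D | S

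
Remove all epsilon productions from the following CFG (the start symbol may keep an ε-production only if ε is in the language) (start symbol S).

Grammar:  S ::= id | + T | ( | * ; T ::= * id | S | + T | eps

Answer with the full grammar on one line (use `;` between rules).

Nullable set = {T}.
ε ∉ L(G), so no ε-production is kept.
For each production, add variants omitting each subset of nullable occurrences: S → + T gives + T | +. T → + T gives + T | +.

S ::= id | + T | + | ( | *; T ::= * id | S | + T | +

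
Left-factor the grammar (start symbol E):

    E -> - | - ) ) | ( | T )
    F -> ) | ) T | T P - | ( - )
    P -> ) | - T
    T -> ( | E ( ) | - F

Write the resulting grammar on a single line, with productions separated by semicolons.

E has alternatives sharing prefix '-': factor to E → - E' with E' → ε | ) ).
F has alternatives sharing prefix ')': factor to F → ) F' with F' → ε | T.

E -> ( | T ) | - E'; F -> T P - | ( - ) | ) F'; P -> ) | - T; T -> ( | E ( ) | - F; E' -> ε | ) ); F' -> ε | T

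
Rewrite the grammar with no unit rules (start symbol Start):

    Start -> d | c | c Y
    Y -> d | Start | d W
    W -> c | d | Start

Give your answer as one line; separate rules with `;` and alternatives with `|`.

Start -> d | c | c Y; Y -> d | c | c Y | d W; W -> d | c | c Y

Unit pairs: W ⇒* {Start}; Y ⇒* {Start}.
Replace each nonterminal's rules with the union of the non-unit rules of every nonterminal it unit-derives.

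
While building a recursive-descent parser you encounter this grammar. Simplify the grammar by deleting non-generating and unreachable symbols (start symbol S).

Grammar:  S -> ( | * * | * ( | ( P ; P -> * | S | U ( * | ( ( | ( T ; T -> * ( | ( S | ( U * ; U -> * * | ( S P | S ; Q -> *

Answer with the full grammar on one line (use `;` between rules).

Generating nonterminals: {P, Q, S, T, U}.
Reachable from S after that: {P, S, T, U}.
Removed useless symbols: {Q} and every production mentioning them.

S -> ( | * * | * ( | ( P; P -> * | S | U ( * | ( ( | ( T; T -> * ( | ( S | ( U *; U -> * * | ( S P | S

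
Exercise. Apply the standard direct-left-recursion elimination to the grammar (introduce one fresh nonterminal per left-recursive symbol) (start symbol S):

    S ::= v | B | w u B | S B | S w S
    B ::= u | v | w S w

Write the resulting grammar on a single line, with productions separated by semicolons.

Left recursion appears on S.
For S: α = {B, w S}, β = {v, B, w u B}. Rewrite as S → β S' and S' → α S' | ε.

S ::= v S' | B S' | w u B S'; B ::= u | v | w S w; S' ::= B S' | w S S' | ε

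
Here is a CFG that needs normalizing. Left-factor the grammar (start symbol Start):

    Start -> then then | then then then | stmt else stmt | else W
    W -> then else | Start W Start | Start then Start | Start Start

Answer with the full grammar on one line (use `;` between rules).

Start has alternatives sharing prefix 'then then': factor to Start → then then Start1 with Start1 → ε | then.
W has alternatives sharing prefix 'Start': factor to W → Start W1 with W1 → W Start | then Start | Start.

Start -> stmt else stmt | else W | then then Start1; W -> then else | Start W1; Start1 -> ε | then; W1 -> W Start | then Start | Start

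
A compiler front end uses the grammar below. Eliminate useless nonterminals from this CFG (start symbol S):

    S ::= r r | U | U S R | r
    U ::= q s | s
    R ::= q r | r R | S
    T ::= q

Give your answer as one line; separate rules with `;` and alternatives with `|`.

Generating nonterminals: {R, S, T, U}.
Reachable from S after that: {R, S, U}.
Removed useless symbols: {T} and every production mentioning them.

S ::= r r | U | U S R | r; U ::= q s | s; R ::= q r | r R | S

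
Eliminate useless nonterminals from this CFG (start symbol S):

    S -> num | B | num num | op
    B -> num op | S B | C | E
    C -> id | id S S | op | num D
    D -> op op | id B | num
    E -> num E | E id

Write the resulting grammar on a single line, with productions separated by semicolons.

S -> num | B | num num | op; B -> num op | S B | C; C -> id | id S S | op | num D; D -> op op | id B | num

Generating nonterminals: {B, C, D, S}.
Reachable from S after that: {B, C, D, S}.
Removed useless symbols: {E} and every production mentioning them.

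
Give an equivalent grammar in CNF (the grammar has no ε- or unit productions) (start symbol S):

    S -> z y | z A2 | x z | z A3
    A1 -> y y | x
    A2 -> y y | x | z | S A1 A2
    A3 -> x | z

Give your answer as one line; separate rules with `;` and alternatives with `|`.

Introduce a nonterminal for each terminal appearing in a rule of length ≥ 2: X1 → z, X2 → y, X3 → x.
Binarize each right-hand side of length ≥ 3 by chaining fresh nonterminals (Y1, Y2, …): affected rules were A2 → S A1 A2.

S -> X1 X2 | X1 A2 | X3 X1 | X1 A3; A1 -> X2 X2 | x; A2 -> X2 X2 | x | z | S Y1; A3 -> x | z; X1 -> z; X2 -> y; X3 -> x; Y1 -> A1 A2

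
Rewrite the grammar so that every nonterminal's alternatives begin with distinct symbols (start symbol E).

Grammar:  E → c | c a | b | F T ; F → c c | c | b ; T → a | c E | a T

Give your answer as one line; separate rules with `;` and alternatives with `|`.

E has alternatives sharing prefix 'c': factor to E → c E' with E' → ε | a.
F has alternatives sharing prefix 'c': factor to F → c F' with F' → c | ε.
T has alternatives sharing prefix 'a': factor to T → a T' with T' → ε | T.

E → b | F T | c E'; F → b | c F'; T → c E | a T'; E' → eps | a; F' → c | eps; T' → eps | T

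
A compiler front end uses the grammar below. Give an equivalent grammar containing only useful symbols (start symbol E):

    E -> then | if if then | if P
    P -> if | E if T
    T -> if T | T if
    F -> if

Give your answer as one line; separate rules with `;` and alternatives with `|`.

Generating nonterminals: {E, F, P}.
Reachable from E after that: {E, P}.
Removed useless symbols: {F, T} and every production mentioning them.

E -> then | if if then | if P; P -> if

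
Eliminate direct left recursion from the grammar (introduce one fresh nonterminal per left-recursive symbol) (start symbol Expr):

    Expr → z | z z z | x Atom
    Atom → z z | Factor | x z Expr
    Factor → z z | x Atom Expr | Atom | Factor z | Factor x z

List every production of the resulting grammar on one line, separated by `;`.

Left recursion appears on Factor.
For Factor: α = {z, x z}, β = {z z, x Atom Expr, Atom}. Rewrite as Factor → β Factor1 and Factor1 → α Factor1 | ε.

Expr → z | z z z | x Atom; Atom → z z | Factor | x z Expr; Factor → z z Factor1 | x Atom Expr Factor1 | Atom Factor1; Factor1 → z Factor1 | x z Factor1 | ε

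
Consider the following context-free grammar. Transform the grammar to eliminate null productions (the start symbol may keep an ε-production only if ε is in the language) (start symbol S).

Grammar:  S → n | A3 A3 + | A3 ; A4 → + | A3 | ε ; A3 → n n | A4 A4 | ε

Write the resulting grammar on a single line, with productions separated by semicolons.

S → n | A3 A3 + | A3 + | + | A3 | ε; A4 → + | A3; A3 → n n | A4 A4 | A4

Nullable set = {A3, A4, S}.
ε ∈ L(G) since S is nullable, so keep S → ε.
Add the nullable-subset variants: S → A3 A3 + gives A3 A3 + | A3 + | +. A3 → A4 A4 gives A4 A4 | A4.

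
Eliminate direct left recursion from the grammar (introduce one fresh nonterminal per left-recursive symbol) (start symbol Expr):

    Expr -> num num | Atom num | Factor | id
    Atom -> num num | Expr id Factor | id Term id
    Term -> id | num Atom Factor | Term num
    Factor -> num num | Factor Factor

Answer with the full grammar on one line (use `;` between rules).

Left recursion appears on Term, Factor.
For Term: α = {num}, β = {id, num Atom Factor}. Rewrite as Term → β Term1 and Term1 → α Term1 | ε.
For Factor: α = {Factor}, β = {num num}. Rewrite as Factor → β Factor1 and Factor1 → α Factor1 | ε.

Expr -> num num | Atom num | Factor | id; Atom -> num num | Expr id Factor | id Term id; Term -> id Term1 | num Atom Factor Term1; Factor -> num num Factor1; Term1 -> num Term1 | ε; Factor1 -> Factor Factor1 | ε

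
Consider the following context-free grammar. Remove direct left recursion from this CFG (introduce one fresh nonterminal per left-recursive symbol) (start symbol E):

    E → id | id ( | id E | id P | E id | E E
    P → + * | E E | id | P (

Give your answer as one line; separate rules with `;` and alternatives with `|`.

E → id E' | id ( E' | id E E' | id P E'; P → + * P' | E E P' | id P'; E' → id E' | E E' | ε; P' → ( P' | ε

Directly left-recursive nonterminals: E, P.
For E: α = {id, E}, β = {id, id (, id E, id P}. Rewrite as E → β E' and E' → α E' | ε.
For P: α = {(}, β = {+ *, E E, id}. Rewrite as P → β P' and P' → α P' | ε.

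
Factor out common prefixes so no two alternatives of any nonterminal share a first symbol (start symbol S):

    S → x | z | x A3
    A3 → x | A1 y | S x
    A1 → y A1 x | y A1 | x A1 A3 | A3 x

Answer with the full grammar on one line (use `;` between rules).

S → z | x S'; A3 → x | A1 y | S x; A1 → x A1 A3 | A3 x | y A1 A1'; S' → ε | A3; A1' → x | ε

S has alternatives sharing prefix 'x': factor to S → x S' with S' → ε | A3.
A1 has alternatives sharing prefix 'y A1': factor to A1 → y A1 A1' with A1' → x | ε.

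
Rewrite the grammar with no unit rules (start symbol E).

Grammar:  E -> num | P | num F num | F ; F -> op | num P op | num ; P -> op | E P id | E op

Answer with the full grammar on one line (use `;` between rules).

Unit pairs: E ⇒* {F, P}.
For each unit pair (A, B), copy every non-unit production of B to A, then drop all unit productions.

E -> num | num F num | op | E P id | E op | num P op; F -> op | num P op | num; P -> op | E P id | E op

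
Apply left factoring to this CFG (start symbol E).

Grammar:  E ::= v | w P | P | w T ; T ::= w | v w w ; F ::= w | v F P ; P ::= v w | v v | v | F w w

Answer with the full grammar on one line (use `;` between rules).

E has alternatives sharing prefix 'w': factor to E → w E' with E' → P | T.
P has alternatives sharing prefix 'v': factor to P → v P' with P' → w | v | ε.

E ::= v | P | w E'; T ::= w | v w w; F ::= w | v F P; P ::= F w w | v P'; E' ::= P | T; P' ::= w | v | ε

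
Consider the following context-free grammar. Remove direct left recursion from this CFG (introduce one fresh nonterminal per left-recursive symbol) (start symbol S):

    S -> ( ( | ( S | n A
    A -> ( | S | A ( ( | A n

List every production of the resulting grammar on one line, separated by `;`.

A is directly left-recursive.
For A: α = {( (, n}, β = {(, S}. Rewrite as A → β A' and A' → α A' | ε.

S -> ( ( | ( S | n A; A -> ( A' | S A'; A' -> ( ( A' | n A' | ε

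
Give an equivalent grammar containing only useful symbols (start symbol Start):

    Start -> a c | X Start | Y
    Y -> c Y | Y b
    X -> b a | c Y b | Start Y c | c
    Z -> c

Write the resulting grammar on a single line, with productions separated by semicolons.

Start -> a c | X Start; X -> b a | c

Generating nonterminals: {Start, X, Z}.
Reachable from Start after that: {Start, X}.
Removed useless symbols: {Y, Z} and every production mentioning them.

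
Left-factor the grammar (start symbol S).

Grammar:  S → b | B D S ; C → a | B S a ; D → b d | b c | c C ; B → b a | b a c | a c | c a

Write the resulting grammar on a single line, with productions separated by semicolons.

S → b | B D S; C → a | B S a; D → c C | b D'; B → a c | c a | b a B'; D' → d | c; B' → epsilon | c

D has alternatives sharing prefix 'b': factor to D → b D' with D' → d | c.
B has alternatives sharing prefix 'b a': factor to B → b a B' with B' → ε | c.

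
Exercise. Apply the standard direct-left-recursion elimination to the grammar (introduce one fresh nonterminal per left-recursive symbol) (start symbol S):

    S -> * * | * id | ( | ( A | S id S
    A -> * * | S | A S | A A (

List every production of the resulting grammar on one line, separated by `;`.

S -> * * S' | * id S' | ( S' | ( A S'; A -> * * A' | S A'; S' -> id S S' | ε; A' -> S A' | A ( A' | ε

Directly left-recursive nonterminals: S, A.
For S: α = {id S}, β = {* *, * id, (, ( A}. Rewrite as S → β S' and S' → α S' | ε.
For A: α = {S, A (}, β = {* *, S}. Rewrite as A → β A' and A' → α A' | ε.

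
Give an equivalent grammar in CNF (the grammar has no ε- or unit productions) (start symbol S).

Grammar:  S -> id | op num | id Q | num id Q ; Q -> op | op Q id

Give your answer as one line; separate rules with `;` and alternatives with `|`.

S -> id | X1 X2 | X3 Q | X2 Y1; Q -> op | X1 Y2; X1 -> op; X2 -> num; X3 -> id; Y1 -> X3 Q; Y2 -> Q X3

Introduce a nonterminal for each terminal appearing in a rule of length ≥ 2: X1 → op, X2 → num, X3 → id.
Binarize each right-hand side of length ≥ 3 by chaining fresh nonterminals (Y1, Y2, …): affected rules were S → X2 X3 Q; Q → X1 Q X3.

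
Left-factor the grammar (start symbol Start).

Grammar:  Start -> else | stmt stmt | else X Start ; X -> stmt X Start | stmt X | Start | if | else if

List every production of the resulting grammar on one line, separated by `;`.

Start has alternatives sharing prefix 'else': factor to Start → else Start1 with Start1 → ε | X Start.
X has alternatives sharing prefix 'stmt X': factor to X → stmt X X1 with X1 → Start | ε.

Start -> stmt stmt | else Start1; X -> Start | if | else if | stmt X X1; Start1 -> ε | X Start; X1 -> Start | ε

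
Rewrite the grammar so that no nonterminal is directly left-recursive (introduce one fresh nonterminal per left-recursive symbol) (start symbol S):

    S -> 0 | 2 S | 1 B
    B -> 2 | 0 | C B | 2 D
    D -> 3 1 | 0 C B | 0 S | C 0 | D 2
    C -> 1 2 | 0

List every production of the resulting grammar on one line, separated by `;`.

S -> 0 | 2 S | 1 B; B -> 2 | 0 | C B | 2 D; D -> 3 1 D' | 0 C B D' | 0 S D' | C 0 D'; C -> 1 2 | 0; D' -> 2 D' | ε

Directly left-recursive nonterminal: D.
For D: α = {2}, β = {3 1, 0 C B, 0 S, C 0}. Rewrite as D → β D' and D' → α D' | ε.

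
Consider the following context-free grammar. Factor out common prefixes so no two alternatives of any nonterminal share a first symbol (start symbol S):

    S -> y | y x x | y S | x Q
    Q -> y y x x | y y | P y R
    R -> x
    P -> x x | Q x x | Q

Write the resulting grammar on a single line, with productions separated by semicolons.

S has alternatives sharing prefix 'y': factor to S → y S' with S' → ε | x x | S.
Q has alternatives sharing prefix 'y y': factor to Q → y y Q' with Q' → x x | ε.
P has alternatives sharing prefix 'Q': factor to P → Q P' with P' → x x | ε.

S -> x Q | y S'; Q -> P y R | y y Q'; R -> x; P -> x x | Q P'; S' -> ε | x x | S; Q' -> x x | ε; P' -> x x | ε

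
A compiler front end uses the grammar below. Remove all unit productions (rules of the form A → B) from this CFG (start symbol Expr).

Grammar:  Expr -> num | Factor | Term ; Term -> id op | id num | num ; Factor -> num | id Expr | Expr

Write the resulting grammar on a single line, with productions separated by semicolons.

Unit pairs: Expr ⇒* {Factor, Term}; Factor ⇒* {Expr, Term}.
For every A with A ⇒* B via unit rules, add B's non-unit alternatives to A; then delete every rule of the form X → Y.

Expr -> id op | id num | num | id Expr; Term -> id op | id num | num; Factor -> id op | id num | num | id Expr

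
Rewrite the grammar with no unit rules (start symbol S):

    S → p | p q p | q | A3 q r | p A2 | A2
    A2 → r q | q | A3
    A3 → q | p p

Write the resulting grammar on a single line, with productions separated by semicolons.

Unit pairs: A2 ⇒* {A3}; S ⇒* {A2, A3}.
Replace each nonterminal's rules with the union of the non-unit rules of every nonterminal it unit-derives.

S → r q | q | p | p q p | A3 q r | p A2 | p p; A2 → r q | q | p p; A3 → q | p p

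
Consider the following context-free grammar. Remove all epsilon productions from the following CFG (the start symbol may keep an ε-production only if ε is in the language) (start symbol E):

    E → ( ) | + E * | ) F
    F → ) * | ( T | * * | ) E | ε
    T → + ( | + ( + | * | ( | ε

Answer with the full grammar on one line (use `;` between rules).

E → ( ) | + E * | ) F | ); F → ) * | ( T | ( | * * | ) E; T → + ( | + ( + | * | (

Nullable nonterminals: {F, T}.
ε ∉ L(G), so no ε-production is kept.
Add the nullable-subset variants: E → ) F gives ) F | ). F → ( T gives ( T | (.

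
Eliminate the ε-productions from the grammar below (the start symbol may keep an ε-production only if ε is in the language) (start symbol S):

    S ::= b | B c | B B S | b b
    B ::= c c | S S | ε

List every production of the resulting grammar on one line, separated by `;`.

S ::= b | B c | c | B B S | B S | b b; B ::= c c | S S

Nullable set = {B}.
ε ∉ L(G), so no ε-production is kept.
Add the nullable-subset variants: S → B c gives B c | c. S → B B S gives B B S | B S.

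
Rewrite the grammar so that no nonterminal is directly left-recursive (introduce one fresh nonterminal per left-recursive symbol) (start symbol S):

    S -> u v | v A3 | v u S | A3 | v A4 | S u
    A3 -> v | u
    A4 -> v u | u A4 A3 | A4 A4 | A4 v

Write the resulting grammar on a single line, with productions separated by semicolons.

Directly left-recursive nonterminals: S, A4.
For S: α = {u}, β = {u v, v A3, v u S, A3, v A4}. Rewrite as S → β S' and S' → α S' | ε.
For A4: α = {A4, v}, β = {v u, u A4 A3}. Rewrite as A4 → β A4' and A4' → α A4' | ε.

S -> u v S' | v A3 S' | v u S S' | A3 S' | v A4 S'; A3 -> v | u; A4 -> v u A4' | u A4 A3 A4'; S' -> u S' | ε; A4' -> A4 A4' | v A4' | ε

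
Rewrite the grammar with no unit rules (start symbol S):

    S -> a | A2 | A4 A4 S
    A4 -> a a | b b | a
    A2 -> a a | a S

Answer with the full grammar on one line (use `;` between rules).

Unit pairs: S ⇒* {A2}.
For each unit pair (A, B), copy every non-unit production of B to A, then drop all unit productions.

S -> a a | a S | a | A4 A4 S; A4 -> a a | b b | a; A2 -> a a | a S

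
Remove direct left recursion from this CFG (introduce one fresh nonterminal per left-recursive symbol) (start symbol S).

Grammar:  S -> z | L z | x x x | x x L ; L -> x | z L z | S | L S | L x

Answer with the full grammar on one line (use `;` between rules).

S -> z | L z | x x x | x x L; L -> x L' | z L z L' | S L'; L' -> S L' | x L' | eps

Left recursion appears on L.
For L: α = {S, x}, β = {x, z L z, S}. Rewrite as L → β L' and L' → α L' | ε.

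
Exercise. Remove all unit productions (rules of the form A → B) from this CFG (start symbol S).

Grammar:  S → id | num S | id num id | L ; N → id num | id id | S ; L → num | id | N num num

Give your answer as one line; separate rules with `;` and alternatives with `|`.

S → num | id | N num num | num S | id num id; N → num | id | N num num | num S | id num id | id num | id id; L → num | id | N num num

Unit pairs: N ⇒* {L, S}; S ⇒* {L}.
For every A with A ⇒* B via unit rules, add B's non-unit alternatives to A; then delete every rule of the form X → Y.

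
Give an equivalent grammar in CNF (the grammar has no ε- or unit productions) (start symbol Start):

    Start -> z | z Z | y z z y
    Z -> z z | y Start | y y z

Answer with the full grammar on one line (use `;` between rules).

Introduce a nonterminal for each terminal appearing in a rule of length ≥ 2: X1 → z, X2 → y.
Binarize each right-hand side of length ≥ 3 by chaining fresh nonterminals (Y1, Y2, …): affected rules were Start → X2 X1 X1 X2; Z → X2 X2 X1.

Start -> z | X1 Z | X2 Y1; Z -> X1 X1 | X2 Start | X2 Y3; X1 -> z; X2 -> y; Y1 -> X1 Y2; Y2 -> X1 X2; Y3 -> X2 X1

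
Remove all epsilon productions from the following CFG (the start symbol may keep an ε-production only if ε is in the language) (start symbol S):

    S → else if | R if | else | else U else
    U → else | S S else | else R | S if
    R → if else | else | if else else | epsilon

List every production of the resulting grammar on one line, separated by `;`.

Nullable set = {R}.
ε ∉ L(G), so no ε-production is kept.
Add the nullable-subset variants: S → R if gives R if | if.

S → else if | R if | if | else | else U else; U → else | S S else | else R | S if; R → if else | else | if else else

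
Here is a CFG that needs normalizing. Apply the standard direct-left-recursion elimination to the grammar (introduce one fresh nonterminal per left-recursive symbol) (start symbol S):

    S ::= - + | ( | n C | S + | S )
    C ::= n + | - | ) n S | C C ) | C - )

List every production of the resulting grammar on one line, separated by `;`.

Left recursion appears on S, C.
For S: α = {+, )}, β = {- +, (, n C}. Rewrite as S → β S' and S' → α S' | ε.
For C: α = {C ), - )}, β = {n +, -, ) n S}. Rewrite as C → β C' and C' → α C' | ε.

S ::= - + S' | ( S' | n C S'; C ::= n + C' | - C' | ) n S C'; S' ::= + S' | ) S' | ε; C' ::= C ) C' | - ) C' | ε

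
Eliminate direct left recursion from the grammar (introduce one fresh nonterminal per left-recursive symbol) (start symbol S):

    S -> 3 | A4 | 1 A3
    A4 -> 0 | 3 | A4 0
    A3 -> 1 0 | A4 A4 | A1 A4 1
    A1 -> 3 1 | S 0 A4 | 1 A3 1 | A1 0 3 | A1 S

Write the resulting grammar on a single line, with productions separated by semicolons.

S -> 3 | A4 | 1 A3; A4 -> 0 A4' | 3 A4'; A3 -> 1 0 | A4 A4 | A1 A4 1; A1 -> 3 1 A1' | S 0 A4 A1' | 1 A3 1 A1'; A4' -> 0 A4' | ε; A1' -> 0 3 A1' | S A1' | ε

A4, A1 are directly left-recursive.
For A4: α = {0}, β = {0, 3}. Rewrite as A4 → β A4' and A4' → α A4' | ε.
For A1: α = {0 3, S}, β = {3 1, S 0 A4, 1 A3 1}. Rewrite as A1 → β A1' and A1' → α A1' | ε.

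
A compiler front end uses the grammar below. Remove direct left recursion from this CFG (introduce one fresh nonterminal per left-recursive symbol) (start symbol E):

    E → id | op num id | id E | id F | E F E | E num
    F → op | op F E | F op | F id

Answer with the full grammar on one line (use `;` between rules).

E → id E' | op num id E' | id E E' | id F E'; F → op F' | op F E F'; E' → F E E' | num E' | ε; F' → op F' | id F' | ε

Directly left-recursive nonterminals: E, F.
For E: α = {F E, num}, β = {id, op num id, id E, id F}. Rewrite as E → β E' and E' → α E' | ε.
For F: α = {op, id}, β = {op, op F E}. Rewrite as F → β F' and F' → α F' | ε.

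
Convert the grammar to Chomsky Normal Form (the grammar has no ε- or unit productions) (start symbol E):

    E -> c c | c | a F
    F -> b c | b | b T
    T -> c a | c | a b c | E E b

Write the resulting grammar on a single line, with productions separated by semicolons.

E -> X1 X1 | c | X2 F; F -> X3 X1 | b | X3 T; T -> X1 X2 | c | X2 Y1 | E Y2; X1 -> c; X2 -> a; X3 -> b; Y1 -> X3 X1; Y2 -> E X3

Introduce a nonterminal for each terminal appearing in a rule of length ≥ 2: X1 → c, X2 → a, X3 → b.
Binarize each right-hand side of length ≥ 3 by chaining fresh nonterminals (Y1, Y2, …): affected rules were T → X2 X3 X1; T → E E X3.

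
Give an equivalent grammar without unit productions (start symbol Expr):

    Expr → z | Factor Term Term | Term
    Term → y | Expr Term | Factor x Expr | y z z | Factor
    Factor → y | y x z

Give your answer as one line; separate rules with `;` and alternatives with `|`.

Expr → y | Expr Term | Factor x Expr | y z z | y x z | z | Factor Term Term; Term → y | Expr Term | Factor x Expr | y z z | y x z; Factor → y | y x z

Unit pairs: Expr ⇒* {Factor, Term}; Term ⇒* {Factor}.
For every A with A ⇒* B via unit rules, add B's non-unit alternatives to A; then delete every rule of the form X → Y.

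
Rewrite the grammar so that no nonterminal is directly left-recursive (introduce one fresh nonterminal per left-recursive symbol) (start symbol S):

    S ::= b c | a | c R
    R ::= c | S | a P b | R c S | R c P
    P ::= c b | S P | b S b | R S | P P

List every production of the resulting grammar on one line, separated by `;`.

Directly left-recursive nonterminals: R, P.
For R: α = {c S, c P}, β = {c, S, a P b}. Rewrite as R → β R' and R' → α R' | ε.
For P: α = {P}, β = {c b, S P, b S b, R S}. Rewrite as P → β P' and P' → α P' | ε.

S ::= b c | a | c R; R ::= c R' | S R' | a P b R'; P ::= c b P' | S P P' | b S b P' | R S P'; R' ::= c S R' | c P R' | ε; P' ::= P P' | ε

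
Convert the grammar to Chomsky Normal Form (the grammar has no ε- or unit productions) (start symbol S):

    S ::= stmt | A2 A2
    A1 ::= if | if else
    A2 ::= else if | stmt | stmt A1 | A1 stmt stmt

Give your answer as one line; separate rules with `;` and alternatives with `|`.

Introduce a nonterminal for each terminal appearing in a rule of length ≥ 2: X1 → if, X2 → else, X3 → stmt.
Binarize each right-hand side of length ≥ 3 by chaining fresh nonterminals (Y1, Y2, …): affected rules were A2 → A1 X3 X3.

S ::= stmt | A2 A2; A1 ::= if | X1 X2; A2 ::= X2 X1 | stmt | X3 A1 | A1 Y1; X1 ::= if; X2 ::= else; X3 ::= stmt; Y1 ::= X3 X3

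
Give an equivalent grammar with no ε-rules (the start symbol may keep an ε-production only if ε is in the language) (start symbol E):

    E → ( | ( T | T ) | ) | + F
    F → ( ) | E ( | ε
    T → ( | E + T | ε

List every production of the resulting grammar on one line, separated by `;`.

The nullable symbols are {F, T}.
ε ∉ L(G), so no ε-production is kept.
For each production, add variants omitting each subset of nullable occurrences: E → T ) gives T ) | ). E → + F gives + F | +. T → E + T gives E + T | E +.

E → ( | ( T | T ) | ) | + F | +; F → ( ) | E (; T → ( | E + T | E +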